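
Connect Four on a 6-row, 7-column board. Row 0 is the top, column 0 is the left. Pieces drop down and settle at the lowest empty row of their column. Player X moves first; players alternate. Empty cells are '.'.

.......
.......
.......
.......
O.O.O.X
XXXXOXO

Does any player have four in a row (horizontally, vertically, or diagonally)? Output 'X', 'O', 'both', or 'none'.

X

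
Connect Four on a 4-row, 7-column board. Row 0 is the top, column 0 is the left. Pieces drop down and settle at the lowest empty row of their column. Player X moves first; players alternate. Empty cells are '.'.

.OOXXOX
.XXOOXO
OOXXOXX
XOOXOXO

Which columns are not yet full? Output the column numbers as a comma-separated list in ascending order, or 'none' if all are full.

col 0: top cell = '.' → open
col 1: top cell = 'O' → FULL
col 2: top cell = 'O' → FULL
col 3: top cell = 'X' → FULL
col 4: top cell = 'X' → FULL
col 5: top cell = 'O' → FULL
col 6: top cell = 'X' → FULL

Answer: 0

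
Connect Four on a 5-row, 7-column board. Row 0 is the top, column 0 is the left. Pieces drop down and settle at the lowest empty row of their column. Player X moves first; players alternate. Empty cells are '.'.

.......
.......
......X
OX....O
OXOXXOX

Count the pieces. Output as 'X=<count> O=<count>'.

X=6 O=5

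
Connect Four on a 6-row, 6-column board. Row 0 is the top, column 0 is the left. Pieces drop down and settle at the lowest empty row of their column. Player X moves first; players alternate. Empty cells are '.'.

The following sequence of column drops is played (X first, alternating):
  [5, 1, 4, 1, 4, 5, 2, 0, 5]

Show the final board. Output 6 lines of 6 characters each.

Move 1: X drops in col 5, lands at row 5
Move 2: O drops in col 1, lands at row 5
Move 3: X drops in col 4, lands at row 5
Move 4: O drops in col 1, lands at row 4
Move 5: X drops in col 4, lands at row 4
Move 6: O drops in col 5, lands at row 4
Move 7: X drops in col 2, lands at row 5
Move 8: O drops in col 0, lands at row 5
Move 9: X drops in col 5, lands at row 3

Answer: ......
......
......
.....X
.O..XO
OOX.XX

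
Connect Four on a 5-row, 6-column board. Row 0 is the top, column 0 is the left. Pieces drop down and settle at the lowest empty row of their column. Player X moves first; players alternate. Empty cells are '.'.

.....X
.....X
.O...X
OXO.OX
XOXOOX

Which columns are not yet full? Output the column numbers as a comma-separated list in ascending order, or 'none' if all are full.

Answer: 0,1,2,3,4

Derivation:
col 0: top cell = '.' → open
col 1: top cell = '.' → open
col 2: top cell = '.' → open
col 3: top cell = '.' → open
col 4: top cell = '.' → open
col 5: top cell = 'X' → FULL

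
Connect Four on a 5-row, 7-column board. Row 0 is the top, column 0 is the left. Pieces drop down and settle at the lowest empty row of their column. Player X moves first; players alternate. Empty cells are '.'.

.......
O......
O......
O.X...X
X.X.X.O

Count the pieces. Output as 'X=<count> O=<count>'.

X=5 O=4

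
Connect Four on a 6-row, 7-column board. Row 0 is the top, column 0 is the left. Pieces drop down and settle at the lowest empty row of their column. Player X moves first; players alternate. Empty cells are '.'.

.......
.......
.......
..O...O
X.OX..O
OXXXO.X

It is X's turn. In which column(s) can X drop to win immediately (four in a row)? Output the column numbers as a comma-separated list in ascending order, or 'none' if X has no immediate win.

col 0: drop X → no win
col 1: drop X → no win
col 2: drop X → no win
col 3: drop X → no win
col 4: drop X → no win
col 5: drop X → no win
col 6: drop X → no win

Answer: none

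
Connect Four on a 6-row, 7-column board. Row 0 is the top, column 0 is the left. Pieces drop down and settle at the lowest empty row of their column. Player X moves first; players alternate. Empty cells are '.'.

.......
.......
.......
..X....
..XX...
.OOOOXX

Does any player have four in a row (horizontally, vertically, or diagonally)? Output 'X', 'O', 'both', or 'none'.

O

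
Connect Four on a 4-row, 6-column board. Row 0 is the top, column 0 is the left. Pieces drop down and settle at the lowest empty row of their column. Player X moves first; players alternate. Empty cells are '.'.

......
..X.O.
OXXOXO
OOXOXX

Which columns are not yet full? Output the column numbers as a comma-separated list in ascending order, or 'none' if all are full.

Answer: 0,1,2,3,4,5

Derivation:
col 0: top cell = '.' → open
col 1: top cell = '.' → open
col 2: top cell = '.' → open
col 3: top cell = '.' → open
col 4: top cell = '.' → open
col 5: top cell = '.' → open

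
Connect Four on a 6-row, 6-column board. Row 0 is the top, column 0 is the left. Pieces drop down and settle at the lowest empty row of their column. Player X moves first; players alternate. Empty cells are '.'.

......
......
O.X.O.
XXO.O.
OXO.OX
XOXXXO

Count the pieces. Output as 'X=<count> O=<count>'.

X=9 O=9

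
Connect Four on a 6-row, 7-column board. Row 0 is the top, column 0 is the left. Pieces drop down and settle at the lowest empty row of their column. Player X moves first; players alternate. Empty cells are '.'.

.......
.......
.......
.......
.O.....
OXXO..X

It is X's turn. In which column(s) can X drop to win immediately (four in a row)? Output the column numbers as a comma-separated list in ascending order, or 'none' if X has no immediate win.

col 0: drop X → no win
col 1: drop X → no win
col 2: drop X → no win
col 3: drop X → no win
col 4: drop X → no win
col 5: drop X → no win
col 6: drop X → no win

Answer: none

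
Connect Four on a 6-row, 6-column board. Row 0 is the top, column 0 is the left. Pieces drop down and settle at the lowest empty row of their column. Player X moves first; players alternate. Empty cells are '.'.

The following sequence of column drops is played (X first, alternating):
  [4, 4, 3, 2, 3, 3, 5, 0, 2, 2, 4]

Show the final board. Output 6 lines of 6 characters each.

Answer: ......
......
......
..OOX.
..XXO.
O.OXXX

Derivation:
Move 1: X drops in col 4, lands at row 5
Move 2: O drops in col 4, lands at row 4
Move 3: X drops in col 3, lands at row 5
Move 4: O drops in col 2, lands at row 5
Move 5: X drops in col 3, lands at row 4
Move 6: O drops in col 3, lands at row 3
Move 7: X drops in col 5, lands at row 5
Move 8: O drops in col 0, lands at row 5
Move 9: X drops in col 2, lands at row 4
Move 10: O drops in col 2, lands at row 3
Move 11: X drops in col 4, lands at row 3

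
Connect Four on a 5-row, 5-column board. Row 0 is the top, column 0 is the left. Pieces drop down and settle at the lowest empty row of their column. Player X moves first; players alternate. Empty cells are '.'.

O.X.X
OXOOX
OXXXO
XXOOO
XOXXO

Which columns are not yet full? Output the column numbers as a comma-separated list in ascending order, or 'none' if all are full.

Answer: 1,3

Derivation:
col 0: top cell = 'O' → FULL
col 1: top cell = '.' → open
col 2: top cell = 'X' → FULL
col 3: top cell = '.' → open
col 4: top cell = 'X' → FULL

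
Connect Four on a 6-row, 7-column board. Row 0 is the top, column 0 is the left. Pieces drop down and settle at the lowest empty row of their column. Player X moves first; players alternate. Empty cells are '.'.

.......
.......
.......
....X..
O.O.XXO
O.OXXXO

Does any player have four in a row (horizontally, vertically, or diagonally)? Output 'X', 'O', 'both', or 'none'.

none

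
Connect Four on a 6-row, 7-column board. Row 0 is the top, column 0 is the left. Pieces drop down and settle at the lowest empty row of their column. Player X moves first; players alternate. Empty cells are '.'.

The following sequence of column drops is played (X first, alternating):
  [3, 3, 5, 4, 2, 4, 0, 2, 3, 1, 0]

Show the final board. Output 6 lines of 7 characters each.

Move 1: X drops in col 3, lands at row 5
Move 2: O drops in col 3, lands at row 4
Move 3: X drops in col 5, lands at row 5
Move 4: O drops in col 4, lands at row 5
Move 5: X drops in col 2, lands at row 5
Move 6: O drops in col 4, lands at row 4
Move 7: X drops in col 0, lands at row 5
Move 8: O drops in col 2, lands at row 4
Move 9: X drops in col 3, lands at row 3
Move 10: O drops in col 1, lands at row 5
Move 11: X drops in col 0, lands at row 4

Answer: .......
.......
.......
...X...
X.OOO..
XOXXOX.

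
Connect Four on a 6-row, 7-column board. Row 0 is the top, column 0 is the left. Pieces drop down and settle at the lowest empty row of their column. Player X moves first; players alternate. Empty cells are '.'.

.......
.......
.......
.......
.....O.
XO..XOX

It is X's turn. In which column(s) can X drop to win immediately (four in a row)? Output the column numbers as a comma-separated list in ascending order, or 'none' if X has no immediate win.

col 0: drop X → no win
col 1: drop X → no win
col 2: drop X → no win
col 3: drop X → no win
col 4: drop X → no win
col 5: drop X → no win
col 6: drop X → no win

Answer: none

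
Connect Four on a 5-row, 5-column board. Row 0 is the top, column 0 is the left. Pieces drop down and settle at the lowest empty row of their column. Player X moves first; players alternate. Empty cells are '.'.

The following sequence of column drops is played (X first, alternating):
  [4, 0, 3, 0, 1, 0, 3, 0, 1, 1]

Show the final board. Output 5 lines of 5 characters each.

Move 1: X drops in col 4, lands at row 4
Move 2: O drops in col 0, lands at row 4
Move 3: X drops in col 3, lands at row 4
Move 4: O drops in col 0, lands at row 3
Move 5: X drops in col 1, lands at row 4
Move 6: O drops in col 0, lands at row 2
Move 7: X drops in col 3, lands at row 3
Move 8: O drops in col 0, lands at row 1
Move 9: X drops in col 1, lands at row 3
Move 10: O drops in col 1, lands at row 2

Answer: .....
O....
OO...
OX.X.
OX.XX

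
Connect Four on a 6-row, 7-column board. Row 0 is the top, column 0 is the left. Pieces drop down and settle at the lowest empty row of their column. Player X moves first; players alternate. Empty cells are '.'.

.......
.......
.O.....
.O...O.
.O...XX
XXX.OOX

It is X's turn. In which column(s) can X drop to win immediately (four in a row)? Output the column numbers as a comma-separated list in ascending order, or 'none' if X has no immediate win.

col 0: drop X → no win
col 1: drop X → no win
col 2: drop X → no win
col 3: drop X → WIN!
col 4: drop X → no win
col 5: drop X → no win
col 6: drop X → no win

Answer: 3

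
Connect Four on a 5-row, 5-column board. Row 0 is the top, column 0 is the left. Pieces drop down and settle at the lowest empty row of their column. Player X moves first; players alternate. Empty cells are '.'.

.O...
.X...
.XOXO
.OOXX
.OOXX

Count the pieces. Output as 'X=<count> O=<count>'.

X=7 O=7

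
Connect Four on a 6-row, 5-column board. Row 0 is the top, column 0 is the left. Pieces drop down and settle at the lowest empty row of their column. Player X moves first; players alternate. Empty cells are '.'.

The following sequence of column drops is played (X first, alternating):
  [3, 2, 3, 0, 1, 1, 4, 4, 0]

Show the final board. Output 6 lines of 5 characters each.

Answer: .....
.....
.....
.....
XO.XO
OXOXX

Derivation:
Move 1: X drops in col 3, lands at row 5
Move 2: O drops in col 2, lands at row 5
Move 3: X drops in col 3, lands at row 4
Move 4: O drops in col 0, lands at row 5
Move 5: X drops in col 1, lands at row 5
Move 6: O drops in col 1, lands at row 4
Move 7: X drops in col 4, lands at row 5
Move 8: O drops in col 4, lands at row 4
Move 9: X drops in col 0, lands at row 4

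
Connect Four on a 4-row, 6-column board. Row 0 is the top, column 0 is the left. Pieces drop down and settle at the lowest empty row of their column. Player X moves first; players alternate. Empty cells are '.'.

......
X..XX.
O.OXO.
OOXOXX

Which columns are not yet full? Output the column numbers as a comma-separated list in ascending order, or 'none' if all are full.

Answer: 0,1,2,3,4,5

Derivation:
col 0: top cell = '.' → open
col 1: top cell = '.' → open
col 2: top cell = '.' → open
col 3: top cell = '.' → open
col 4: top cell = '.' → open
col 5: top cell = '.' → open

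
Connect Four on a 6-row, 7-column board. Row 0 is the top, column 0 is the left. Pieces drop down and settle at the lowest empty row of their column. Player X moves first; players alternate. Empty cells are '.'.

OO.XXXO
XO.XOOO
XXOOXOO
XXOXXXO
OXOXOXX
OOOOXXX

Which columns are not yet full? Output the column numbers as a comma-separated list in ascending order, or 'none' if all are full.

Answer: 2

Derivation:
col 0: top cell = 'O' → FULL
col 1: top cell = 'O' → FULL
col 2: top cell = '.' → open
col 3: top cell = 'X' → FULL
col 4: top cell = 'X' → FULL
col 5: top cell = 'X' → FULL
col 6: top cell = 'O' → FULL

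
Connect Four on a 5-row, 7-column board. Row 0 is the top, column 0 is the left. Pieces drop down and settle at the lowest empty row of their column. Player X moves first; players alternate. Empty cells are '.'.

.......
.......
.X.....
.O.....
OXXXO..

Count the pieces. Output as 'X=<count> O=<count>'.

X=4 O=3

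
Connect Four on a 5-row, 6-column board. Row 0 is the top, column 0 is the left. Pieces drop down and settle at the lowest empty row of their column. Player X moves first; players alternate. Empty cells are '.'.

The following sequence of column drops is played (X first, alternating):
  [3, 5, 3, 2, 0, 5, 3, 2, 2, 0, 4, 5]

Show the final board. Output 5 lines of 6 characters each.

Move 1: X drops in col 3, lands at row 4
Move 2: O drops in col 5, lands at row 4
Move 3: X drops in col 3, lands at row 3
Move 4: O drops in col 2, lands at row 4
Move 5: X drops in col 0, lands at row 4
Move 6: O drops in col 5, lands at row 3
Move 7: X drops in col 3, lands at row 2
Move 8: O drops in col 2, lands at row 3
Move 9: X drops in col 2, lands at row 2
Move 10: O drops in col 0, lands at row 3
Move 11: X drops in col 4, lands at row 4
Move 12: O drops in col 5, lands at row 2

Answer: ......
......
..XX.O
O.OX.O
X.OXXO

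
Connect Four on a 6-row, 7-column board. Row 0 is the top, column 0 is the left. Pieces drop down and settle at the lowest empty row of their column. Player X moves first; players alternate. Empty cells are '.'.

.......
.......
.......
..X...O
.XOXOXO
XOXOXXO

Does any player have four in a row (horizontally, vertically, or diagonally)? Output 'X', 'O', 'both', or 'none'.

none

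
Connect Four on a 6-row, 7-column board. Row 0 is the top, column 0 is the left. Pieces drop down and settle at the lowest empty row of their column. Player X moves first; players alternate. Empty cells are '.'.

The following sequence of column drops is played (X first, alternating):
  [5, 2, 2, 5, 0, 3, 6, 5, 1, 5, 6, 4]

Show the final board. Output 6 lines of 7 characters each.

Move 1: X drops in col 5, lands at row 5
Move 2: O drops in col 2, lands at row 5
Move 3: X drops in col 2, lands at row 4
Move 4: O drops in col 5, lands at row 4
Move 5: X drops in col 0, lands at row 5
Move 6: O drops in col 3, lands at row 5
Move 7: X drops in col 6, lands at row 5
Move 8: O drops in col 5, lands at row 3
Move 9: X drops in col 1, lands at row 5
Move 10: O drops in col 5, lands at row 2
Move 11: X drops in col 6, lands at row 4
Move 12: O drops in col 4, lands at row 5

Answer: .......
.......
.....O.
.....O.
..X..OX
XXOOOXX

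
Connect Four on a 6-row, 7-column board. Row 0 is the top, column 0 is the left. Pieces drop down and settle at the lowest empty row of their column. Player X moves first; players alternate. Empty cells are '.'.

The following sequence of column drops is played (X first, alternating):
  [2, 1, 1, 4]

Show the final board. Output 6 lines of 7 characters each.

Answer: .......
.......
.......
.......
.X.....
.OX.O..

Derivation:
Move 1: X drops in col 2, lands at row 5
Move 2: O drops in col 1, lands at row 5
Move 3: X drops in col 1, lands at row 4
Move 4: O drops in col 4, lands at row 5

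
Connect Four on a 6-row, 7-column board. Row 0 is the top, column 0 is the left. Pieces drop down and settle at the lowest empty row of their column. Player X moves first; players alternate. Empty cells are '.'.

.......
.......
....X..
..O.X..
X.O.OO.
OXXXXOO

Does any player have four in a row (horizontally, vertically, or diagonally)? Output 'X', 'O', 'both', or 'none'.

X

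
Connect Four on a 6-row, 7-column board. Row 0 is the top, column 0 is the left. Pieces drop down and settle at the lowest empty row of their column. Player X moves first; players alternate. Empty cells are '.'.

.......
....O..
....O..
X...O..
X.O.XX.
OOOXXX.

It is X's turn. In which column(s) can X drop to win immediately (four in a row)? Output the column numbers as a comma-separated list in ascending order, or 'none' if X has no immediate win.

Answer: 6

Derivation:
col 0: drop X → no win
col 1: drop X → no win
col 2: drop X → no win
col 3: drop X → no win
col 4: drop X → no win
col 5: drop X → no win
col 6: drop X → WIN!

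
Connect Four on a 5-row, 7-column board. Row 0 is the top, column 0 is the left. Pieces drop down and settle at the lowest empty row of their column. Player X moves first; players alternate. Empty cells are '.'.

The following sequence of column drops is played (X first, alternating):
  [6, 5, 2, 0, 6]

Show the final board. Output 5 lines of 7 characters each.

Move 1: X drops in col 6, lands at row 4
Move 2: O drops in col 5, lands at row 4
Move 3: X drops in col 2, lands at row 4
Move 4: O drops in col 0, lands at row 4
Move 5: X drops in col 6, lands at row 3

Answer: .......
.......
.......
......X
O.X..OX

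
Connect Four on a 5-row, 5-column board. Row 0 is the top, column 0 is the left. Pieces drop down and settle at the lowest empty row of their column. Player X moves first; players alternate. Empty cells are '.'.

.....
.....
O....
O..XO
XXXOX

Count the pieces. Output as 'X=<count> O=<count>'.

X=5 O=4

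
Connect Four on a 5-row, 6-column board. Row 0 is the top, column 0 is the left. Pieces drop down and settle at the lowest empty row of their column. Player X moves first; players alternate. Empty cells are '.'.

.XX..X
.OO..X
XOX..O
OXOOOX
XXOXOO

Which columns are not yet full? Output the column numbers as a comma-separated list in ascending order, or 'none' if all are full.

Answer: 0,3,4

Derivation:
col 0: top cell = '.' → open
col 1: top cell = 'X' → FULL
col 2: top cell = 'X' → FULL
col 3: top cell = '.' → open
col 4: top cell = '.' → open
col 5: top cell = 'X' → FULL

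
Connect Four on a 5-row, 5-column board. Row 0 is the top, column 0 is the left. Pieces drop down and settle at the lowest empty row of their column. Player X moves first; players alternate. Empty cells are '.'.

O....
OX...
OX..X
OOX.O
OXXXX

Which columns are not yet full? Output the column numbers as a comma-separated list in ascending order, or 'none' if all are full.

col 0: top cell = 'O' → FULL
col 1: top cell = '.' → open
col 2: top cell = '.' → open
col 3: top cell = '.' → open
col 4: top cell = '.' → open

Answer: 1,2,3,4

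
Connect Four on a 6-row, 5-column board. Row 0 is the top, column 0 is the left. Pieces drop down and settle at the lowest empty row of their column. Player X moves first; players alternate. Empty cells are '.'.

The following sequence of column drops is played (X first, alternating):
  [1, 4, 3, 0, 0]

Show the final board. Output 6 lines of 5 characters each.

Answer: .....
.....
.....
.....
X....
OX.XO

Derivation:
Move 1: X drops in col 1, lands at row 5
Move 2: O drops in col 4, lands at row 5
Move 3: X drops in col 3, lands at row 5
Move 4: O drops in col 0, lands at row 5
Move 5: X drops in col 0, lands at row 4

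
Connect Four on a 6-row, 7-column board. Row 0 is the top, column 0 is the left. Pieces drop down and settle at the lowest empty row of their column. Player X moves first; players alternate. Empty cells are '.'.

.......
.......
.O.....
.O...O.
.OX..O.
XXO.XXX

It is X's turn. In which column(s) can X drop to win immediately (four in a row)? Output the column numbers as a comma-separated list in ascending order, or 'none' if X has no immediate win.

col 0: drop X → no win
col 1: drop X → no win
col 2: drop X → no win
col 3: drop X → WIN!
col 4: drop X → no win
col 5: drop X → no win
col 6: drop X → no win

Answer: 3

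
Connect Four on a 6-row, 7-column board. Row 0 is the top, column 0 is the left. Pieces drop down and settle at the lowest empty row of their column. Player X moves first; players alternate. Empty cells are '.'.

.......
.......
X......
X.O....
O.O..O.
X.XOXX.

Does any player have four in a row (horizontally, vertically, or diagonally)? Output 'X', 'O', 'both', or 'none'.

none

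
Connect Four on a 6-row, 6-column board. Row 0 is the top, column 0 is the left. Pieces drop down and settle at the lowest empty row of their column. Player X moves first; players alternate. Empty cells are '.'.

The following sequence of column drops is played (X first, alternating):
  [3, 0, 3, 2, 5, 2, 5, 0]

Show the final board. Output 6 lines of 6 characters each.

Move 1: X drops in col 3, lands at row 5
Move 2: O drops in col 0, lands at row 5
Move 3: X drops in col 3, lands at row 4
Move 4: O drops in col 2, lands at row 5
Move 5: X drops in col 5, lands at row 5
Move 6: O drops in col 2, lands at row 4
Move 7: X drops in col 5, lands at row 4
Move 8: O drops in col 0, lands at row 4

Answer: ......
......
......
......
O.OX.X
O.OX.X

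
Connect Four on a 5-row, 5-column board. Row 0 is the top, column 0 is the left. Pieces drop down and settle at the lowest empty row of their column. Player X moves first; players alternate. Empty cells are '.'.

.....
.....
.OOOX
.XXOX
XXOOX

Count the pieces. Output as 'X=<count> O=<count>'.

X=7 O=6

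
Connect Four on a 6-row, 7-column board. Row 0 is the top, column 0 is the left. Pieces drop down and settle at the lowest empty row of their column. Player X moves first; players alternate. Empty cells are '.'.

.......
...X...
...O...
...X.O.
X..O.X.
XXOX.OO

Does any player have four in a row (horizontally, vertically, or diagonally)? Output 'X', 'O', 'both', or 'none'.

none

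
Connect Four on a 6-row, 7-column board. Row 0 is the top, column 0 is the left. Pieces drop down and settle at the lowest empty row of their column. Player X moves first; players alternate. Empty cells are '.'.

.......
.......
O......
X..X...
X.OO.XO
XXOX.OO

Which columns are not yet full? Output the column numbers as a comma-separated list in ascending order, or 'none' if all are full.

Answer: 0,1,2,3,4,5,6

Derivation:
col 0: top cell = '.' → open
col 1: top cell = '.' → open
col 2: top cell = '.' → open
col 3: top cell = '.' → open
col 4: top cell = '.' → open
col 5: top cell = '.' → open
col 6: top cell = '.' → open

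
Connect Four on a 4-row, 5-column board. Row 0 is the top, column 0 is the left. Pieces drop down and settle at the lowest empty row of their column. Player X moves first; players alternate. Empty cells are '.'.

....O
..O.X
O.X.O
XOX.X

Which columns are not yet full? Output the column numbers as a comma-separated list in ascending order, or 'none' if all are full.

Answer: 0,1,2,3

Derivation:
col 0: top cell = '.' → open
col 1: top cell = '.' → open
col 2: top cell = '.' → open
col 3: top cell = '.' → open
col 4: top cell = 'O' → FULL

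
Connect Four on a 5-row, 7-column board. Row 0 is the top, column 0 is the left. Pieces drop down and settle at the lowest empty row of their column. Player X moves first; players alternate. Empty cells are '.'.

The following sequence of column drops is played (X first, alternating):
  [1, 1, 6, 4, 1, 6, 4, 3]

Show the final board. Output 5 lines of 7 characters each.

Answer: .......
.......
.X.....
.O..X.O
.X.OO.X

Derivation:
Move 1: X drops in col 1, lands at row 4
Move 2: O drops in col 1, lands at row 3
Move 3: X drops in col 6, lands at row 4
Move 4: O drops in col 4, lands at row 4
Move 5: X drops in col 1, lands at row 2
Move 6: O drops in col 6, lands at row 3
Move 7: X drops in col 4, lands at row 3
Move 8: O drops in col 3, lands at row 4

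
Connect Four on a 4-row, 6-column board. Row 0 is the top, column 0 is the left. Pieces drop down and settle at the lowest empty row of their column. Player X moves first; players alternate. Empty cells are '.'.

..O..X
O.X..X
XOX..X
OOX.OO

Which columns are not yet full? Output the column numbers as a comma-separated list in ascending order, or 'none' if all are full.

Answer: 0,1,3,4

Derivation:
col 0: top cell = '.' → open
col 1: top cell = '.' → open
col 2: top cell = 'O' → FULL
col 3: top cell = '.' → open
col 4: top cell = '.' → open
col 5: top cell = 'X' → FULL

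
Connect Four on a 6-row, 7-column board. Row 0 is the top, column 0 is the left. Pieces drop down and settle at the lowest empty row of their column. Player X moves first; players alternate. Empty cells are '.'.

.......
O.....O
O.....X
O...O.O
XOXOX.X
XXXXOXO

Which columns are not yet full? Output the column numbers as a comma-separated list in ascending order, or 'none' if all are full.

col 0: top cell = '.' → open
col 1: top cell = '.' → open
col 2: top cell = '.' → open
col 3: top cell = '.' → open
col 4: top cell = '.' → open
col 5: top cell = '.' → open
col 6: top cell = '.' → open

Answer: 0,1,2,3,4,5,6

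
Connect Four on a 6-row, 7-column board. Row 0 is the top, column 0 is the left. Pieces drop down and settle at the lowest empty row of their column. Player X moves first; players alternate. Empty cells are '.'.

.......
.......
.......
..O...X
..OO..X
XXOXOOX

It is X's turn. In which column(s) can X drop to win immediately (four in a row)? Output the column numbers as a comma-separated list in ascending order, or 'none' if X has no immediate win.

col 0: drop X → no win
col 1: drop X → no win
col 2: drop X → no win
col 3: drop X → no win
col 4: drop X → no win
col 5: drop X → no win
col 6: drop X → WIN!

Answer: 6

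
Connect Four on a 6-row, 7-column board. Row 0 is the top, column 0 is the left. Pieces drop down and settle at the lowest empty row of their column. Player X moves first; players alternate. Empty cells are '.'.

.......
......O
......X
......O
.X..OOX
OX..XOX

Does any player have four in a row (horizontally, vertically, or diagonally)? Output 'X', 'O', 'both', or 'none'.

none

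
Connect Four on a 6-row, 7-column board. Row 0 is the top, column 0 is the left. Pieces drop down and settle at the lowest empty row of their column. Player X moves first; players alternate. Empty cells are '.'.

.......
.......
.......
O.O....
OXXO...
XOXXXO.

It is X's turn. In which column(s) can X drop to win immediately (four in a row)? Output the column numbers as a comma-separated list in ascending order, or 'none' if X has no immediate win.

Answer: none

Derivation:
col 0: drop X → no win
col 1: drop X → no win
col 2: drop X → no win
col 3: drop X → no win
col 4: drop X → no win
col 5: drop X → no win
col 6: drop X → no win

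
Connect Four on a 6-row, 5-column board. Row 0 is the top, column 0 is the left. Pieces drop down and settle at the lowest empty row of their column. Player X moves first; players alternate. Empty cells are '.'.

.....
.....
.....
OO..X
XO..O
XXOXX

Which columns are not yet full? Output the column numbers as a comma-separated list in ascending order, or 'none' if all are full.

col 0: top cell = '.' → open
col 1: top cell = '.' → open
col 2: top cell = '.' → open
col 3: top cell = '.' → open
col 4: top cell = '.' → open

Answer: 0,1,2,3,4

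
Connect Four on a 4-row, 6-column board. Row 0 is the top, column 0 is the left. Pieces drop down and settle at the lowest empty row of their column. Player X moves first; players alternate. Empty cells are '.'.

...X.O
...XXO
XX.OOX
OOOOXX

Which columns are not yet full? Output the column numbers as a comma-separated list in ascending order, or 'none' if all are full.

col 0: top cell = '.' → open
col 1: top cell = '.' → open
col 2: top cell = '.' → open
col 3: top cell = 'X' → FULL
col 4: top cell = '.' → open
col 5: top cell = 'O' → FULL

Answer: 0,1,2,4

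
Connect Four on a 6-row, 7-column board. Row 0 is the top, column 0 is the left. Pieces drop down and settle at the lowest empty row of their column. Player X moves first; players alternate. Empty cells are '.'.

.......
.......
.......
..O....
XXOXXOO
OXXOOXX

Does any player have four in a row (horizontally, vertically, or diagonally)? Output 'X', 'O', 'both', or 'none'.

none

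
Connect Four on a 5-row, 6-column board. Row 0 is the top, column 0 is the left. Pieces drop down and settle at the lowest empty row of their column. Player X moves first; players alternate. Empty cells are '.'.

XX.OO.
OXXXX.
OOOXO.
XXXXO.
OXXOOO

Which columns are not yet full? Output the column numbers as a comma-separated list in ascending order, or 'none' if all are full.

Answer: 2,5

Derivation:
col 0: top cell = 'X' → FULL
col 1: top cell = 'X' → FULL
col 2: top cell = '.' → open
col 3: top cell = 'O' → FULL
col 4: top cell = 'O' → FULL
col 5: top cell = '.' → open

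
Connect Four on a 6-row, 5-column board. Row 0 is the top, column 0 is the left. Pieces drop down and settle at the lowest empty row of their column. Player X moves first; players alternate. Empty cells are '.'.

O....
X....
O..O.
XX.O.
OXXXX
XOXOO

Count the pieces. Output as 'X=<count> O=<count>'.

X=9 O=8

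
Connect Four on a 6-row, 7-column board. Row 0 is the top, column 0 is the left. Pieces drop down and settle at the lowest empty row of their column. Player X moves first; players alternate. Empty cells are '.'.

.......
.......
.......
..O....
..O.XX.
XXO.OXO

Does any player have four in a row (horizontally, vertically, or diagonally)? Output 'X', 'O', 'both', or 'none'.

none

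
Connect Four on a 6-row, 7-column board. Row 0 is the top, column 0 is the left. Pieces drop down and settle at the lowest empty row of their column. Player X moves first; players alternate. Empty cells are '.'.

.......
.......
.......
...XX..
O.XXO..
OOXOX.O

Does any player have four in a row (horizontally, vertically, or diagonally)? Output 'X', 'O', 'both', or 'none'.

none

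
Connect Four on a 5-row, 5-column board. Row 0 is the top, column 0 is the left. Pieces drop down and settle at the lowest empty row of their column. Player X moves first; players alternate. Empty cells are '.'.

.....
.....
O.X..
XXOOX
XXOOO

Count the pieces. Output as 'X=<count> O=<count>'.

X=6 O=6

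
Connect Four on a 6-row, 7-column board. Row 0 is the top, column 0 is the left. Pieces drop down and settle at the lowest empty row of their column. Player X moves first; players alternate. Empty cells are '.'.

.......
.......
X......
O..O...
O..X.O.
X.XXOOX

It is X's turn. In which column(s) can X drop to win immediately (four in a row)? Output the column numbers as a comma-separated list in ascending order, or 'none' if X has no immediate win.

col 0: drop X → no win
col 1: drop X → WIN!
col 2: drop X → no win
col 3: drop X → no win
col 4: drop X → no win
col 5: drop X → no win
col 6: drop X → no win

Answer: 1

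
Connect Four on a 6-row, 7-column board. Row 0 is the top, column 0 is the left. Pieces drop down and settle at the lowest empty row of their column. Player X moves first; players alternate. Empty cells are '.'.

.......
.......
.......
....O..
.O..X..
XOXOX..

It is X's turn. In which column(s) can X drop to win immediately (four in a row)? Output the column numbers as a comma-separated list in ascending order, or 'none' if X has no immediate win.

col 0: drop X → no win
col 1: drop X → no win
col 2: drop X → no win
col 3: drop X → no win
col 4: drop X → no win
col 5: drop X → no win
col 6: drop X → no win

Answer: none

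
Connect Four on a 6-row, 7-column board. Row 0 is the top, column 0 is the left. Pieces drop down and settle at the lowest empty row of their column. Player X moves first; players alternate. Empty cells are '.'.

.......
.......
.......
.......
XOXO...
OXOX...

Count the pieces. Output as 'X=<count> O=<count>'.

X=4 O=4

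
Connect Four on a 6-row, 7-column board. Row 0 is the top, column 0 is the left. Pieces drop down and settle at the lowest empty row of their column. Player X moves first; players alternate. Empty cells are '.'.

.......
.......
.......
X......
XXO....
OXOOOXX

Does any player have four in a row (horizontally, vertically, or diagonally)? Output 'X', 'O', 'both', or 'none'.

none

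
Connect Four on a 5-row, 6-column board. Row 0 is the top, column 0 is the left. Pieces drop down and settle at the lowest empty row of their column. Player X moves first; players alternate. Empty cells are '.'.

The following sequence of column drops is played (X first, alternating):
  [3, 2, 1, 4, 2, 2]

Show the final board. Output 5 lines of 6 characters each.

Move 1: X drops in col 3, lands at row 4
Move 2: O drops in col 2, lands at row 4
Move 3: X drops in col 1, lands at row 4
Move 4: O drops in col 4, lands at row 4
Move 5: X drops in col 2, lands at row 3
Move 6: O drops in col 2, lands at row 2

Answer: ......
......
..O...
..X...
.XOXO.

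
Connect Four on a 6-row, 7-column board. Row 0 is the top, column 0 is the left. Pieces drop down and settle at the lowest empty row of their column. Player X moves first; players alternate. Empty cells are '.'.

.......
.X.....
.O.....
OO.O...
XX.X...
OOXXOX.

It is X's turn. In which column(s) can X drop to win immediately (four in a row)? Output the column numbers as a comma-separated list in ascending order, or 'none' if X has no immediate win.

Answer: 2

Derivation:
col 0: drop X → no win
col 1: drop X → no win
col 2: drop X → WIN!
col 3: drop X → no win
col 4: drop X → no win
col 5: drop X → no win
col 6: drop X → no win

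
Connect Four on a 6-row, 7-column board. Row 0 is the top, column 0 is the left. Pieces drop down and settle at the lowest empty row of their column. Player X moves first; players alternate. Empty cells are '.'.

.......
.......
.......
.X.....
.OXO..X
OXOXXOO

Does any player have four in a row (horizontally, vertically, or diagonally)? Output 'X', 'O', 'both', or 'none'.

none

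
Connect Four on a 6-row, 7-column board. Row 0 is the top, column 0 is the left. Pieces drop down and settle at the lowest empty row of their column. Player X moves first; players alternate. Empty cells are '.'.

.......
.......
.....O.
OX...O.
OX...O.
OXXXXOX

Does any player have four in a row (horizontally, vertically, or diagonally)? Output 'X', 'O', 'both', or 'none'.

both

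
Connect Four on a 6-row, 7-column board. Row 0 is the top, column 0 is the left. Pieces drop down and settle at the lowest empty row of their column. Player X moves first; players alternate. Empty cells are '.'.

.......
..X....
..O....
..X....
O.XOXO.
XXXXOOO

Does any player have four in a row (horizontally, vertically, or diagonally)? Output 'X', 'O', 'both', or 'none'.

X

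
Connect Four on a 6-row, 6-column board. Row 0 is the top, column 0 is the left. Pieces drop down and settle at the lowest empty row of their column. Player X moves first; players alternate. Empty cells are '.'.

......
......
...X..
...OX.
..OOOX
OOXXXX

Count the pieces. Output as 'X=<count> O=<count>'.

X=7 O=6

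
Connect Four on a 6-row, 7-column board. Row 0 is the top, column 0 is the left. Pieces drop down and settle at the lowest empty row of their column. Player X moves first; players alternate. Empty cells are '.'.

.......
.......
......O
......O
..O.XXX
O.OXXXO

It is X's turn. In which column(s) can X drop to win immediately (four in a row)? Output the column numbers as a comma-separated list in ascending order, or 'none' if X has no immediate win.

col 0: drop X → no win
col 1: drop X → no win
col 2: drop X → no win
col 3: drop X → WIN!
col 4: drop X → no win
col 5: drop X → no win
col 6: drop X → no win

Answer: 3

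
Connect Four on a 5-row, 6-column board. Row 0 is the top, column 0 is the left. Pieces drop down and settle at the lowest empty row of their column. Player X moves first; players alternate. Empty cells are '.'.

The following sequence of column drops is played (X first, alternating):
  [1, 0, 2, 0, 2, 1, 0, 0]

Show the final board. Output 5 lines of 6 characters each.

Answer: ......
O.....
X.....
OOX...
OXX...

Derivation:
Move 1: X drops in col 1, lands at row 4
Move 2: O drops in col 0, lands at row 4
Move 3: X drops in col 2, lands at row 4
Move 4: O drops in col 0, lands at row 3
Move 5: X drops in col 2, lands at row 3
Move 6: O drops in col 1, lands at row 3
Move 7: X drops in col 0, lands at row 2
Move 8: O drops in col 0, lands at row 1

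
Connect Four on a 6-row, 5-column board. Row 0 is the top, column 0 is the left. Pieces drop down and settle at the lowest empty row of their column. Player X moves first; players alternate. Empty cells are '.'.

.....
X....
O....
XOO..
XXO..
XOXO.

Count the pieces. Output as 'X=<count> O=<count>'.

X=6 O=6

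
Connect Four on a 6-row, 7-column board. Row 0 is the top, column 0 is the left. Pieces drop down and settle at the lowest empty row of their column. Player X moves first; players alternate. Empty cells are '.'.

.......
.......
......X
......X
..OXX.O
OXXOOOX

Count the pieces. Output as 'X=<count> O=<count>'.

X=7 O=6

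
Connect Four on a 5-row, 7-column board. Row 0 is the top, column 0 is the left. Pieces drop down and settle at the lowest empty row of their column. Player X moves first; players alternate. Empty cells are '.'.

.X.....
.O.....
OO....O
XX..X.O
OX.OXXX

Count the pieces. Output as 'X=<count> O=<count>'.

X=8 O=7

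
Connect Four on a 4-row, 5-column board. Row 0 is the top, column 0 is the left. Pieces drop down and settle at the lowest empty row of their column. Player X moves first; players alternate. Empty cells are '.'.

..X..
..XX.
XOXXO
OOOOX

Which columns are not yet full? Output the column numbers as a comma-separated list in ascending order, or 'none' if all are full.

col 0: top cell = '.' → open
col 1: top cell = '.' → open
col 2: top cell = 'X' → FULL
col 3: top cell = '.' → open
col 4: top cell = '.' → open

Answer: 0,1,3,4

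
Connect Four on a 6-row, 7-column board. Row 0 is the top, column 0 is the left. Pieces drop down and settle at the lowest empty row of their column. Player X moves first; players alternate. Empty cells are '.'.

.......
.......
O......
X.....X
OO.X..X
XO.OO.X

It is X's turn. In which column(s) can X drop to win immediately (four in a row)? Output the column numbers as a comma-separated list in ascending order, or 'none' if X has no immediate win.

col 0: drop X → no win
col 1: drop X → no win
col 2: drop X → no win
col 3: drop X → no win
col 4: drop X → no win
col 5: drop X → no win
col 6: drop X → WIN!

Answer: 6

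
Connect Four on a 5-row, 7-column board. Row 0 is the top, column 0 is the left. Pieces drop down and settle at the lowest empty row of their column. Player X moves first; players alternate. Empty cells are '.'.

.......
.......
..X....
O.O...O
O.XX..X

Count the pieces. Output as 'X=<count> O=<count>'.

X=4 O=4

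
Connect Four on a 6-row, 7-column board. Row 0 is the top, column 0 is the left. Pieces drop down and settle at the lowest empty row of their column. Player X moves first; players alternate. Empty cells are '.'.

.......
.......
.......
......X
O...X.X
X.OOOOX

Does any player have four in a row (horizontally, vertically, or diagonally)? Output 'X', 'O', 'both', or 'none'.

O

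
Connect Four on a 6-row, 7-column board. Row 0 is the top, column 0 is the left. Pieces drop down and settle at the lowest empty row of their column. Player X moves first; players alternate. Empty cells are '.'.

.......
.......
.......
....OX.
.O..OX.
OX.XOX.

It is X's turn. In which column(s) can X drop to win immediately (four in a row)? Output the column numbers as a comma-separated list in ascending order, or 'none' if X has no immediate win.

Answer: 5

Derivation:
col 0: drop X → no win
col 1: drop X → no win
col 2: drop X → no win
col 3: drop X → no win
col 4: drop X → no win
col 5: drop X → WIN!
col 6: drop X → no win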